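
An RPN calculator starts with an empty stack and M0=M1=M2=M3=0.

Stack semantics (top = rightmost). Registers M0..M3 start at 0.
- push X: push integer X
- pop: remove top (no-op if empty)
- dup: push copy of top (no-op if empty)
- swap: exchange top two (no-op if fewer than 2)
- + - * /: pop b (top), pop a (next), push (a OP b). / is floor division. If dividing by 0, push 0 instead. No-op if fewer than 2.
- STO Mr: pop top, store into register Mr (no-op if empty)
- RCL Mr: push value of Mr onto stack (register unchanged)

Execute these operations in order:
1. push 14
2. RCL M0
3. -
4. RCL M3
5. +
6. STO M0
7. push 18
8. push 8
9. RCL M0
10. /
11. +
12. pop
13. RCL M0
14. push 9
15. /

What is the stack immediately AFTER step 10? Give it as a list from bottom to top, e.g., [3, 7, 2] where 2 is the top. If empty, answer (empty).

After op 1 (push 14): stack=[14] mem=[0,0,0,0]
After op 2 (RCL M0): stack=[14,0] mem=[0,0,0,0]
After op 3 (-): stack=[14] mem=[0,0,0,0]
After op 4 (RCL M3): stack=[14,0] mem=[0,0,0,0]
After op 5 (+): stack=[14] mem=[0,0,0,0]
After op 6 (STO M0): stack=[empty] mem=[14,0,0,0]
After op 7 (push 18): stack=[18] mem=[14,0,0,0]
After op 8 (push 8): stack=[18,8] mem=[14,0,0,0]
After op 9 (RCL M0): stack=[18,8,14] mem=[14,0,0,0]
After op 10 (/): stack=[18,0] mem=[14,0,0,0]

[18, 0]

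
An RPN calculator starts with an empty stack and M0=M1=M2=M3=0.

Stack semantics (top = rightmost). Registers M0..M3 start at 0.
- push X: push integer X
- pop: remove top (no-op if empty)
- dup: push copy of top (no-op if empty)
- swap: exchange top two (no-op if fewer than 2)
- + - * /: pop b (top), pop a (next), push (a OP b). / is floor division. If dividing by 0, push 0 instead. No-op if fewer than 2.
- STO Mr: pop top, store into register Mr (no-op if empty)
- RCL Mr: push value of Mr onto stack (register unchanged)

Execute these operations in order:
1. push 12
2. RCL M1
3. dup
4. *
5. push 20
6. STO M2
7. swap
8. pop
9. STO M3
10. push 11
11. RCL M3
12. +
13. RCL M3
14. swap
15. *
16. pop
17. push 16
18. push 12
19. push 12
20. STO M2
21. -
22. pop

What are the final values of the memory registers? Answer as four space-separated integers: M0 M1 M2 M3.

After op 1 (push 12): stack=[12] mem=[0,0,0,0]
After op 2 (RCL M1): stack=[12,0] mem=[0,0,0,0]
After op 3 (dup): stack=[12,0,0] mem=[0,0,0,0]
After op 4 (*): stack=[12,0] mem=[0,0,0,0]
After op 5 (push 20): stack=[12,0,20] mem=[0,0,0,0]
After op 6 (STO M2): stack=[12,0] mem=[0,0,20,0]
After op 7 (swap): stack=[0,12] mem=[0,0,20,0]
After op 8 (pop): stack=[0] mem=[0,0,20,0]
After op 9 (STO M3): stack=[empty] mem=[0,0,20,0]
After op 10 (push 11): stack=[11] mem=[0,0,20,0]
After op 11 (RCL M3): stack=[11,0] mem=[0,0,20,0]
After op 12 (+): stack=[11] mem=[0,0,20,0]
After op 13 (RCL M3): stack=[11,0] mem=[0,0,20,0]
After op 14 (swap): stack=[0,11] mem=[0,0,20,0]
After op 15 (*): stack=[0] mem=[0,0,20,0]
After op 16 (pop): stack=[empty] mem=[0,0,20,0]
After op 17 (push 16): stack=[16] mem=[0,0,20,0]
After op 18 (push 12): stack=[16,12] mem=[0,0,20,0]
After op 19 (push 12): stack=[16,12,12] mem=[0,0,20,0]
After op 20 (STO M2): stack=[16,12] mem=[0,0,12,0]
After op 21 (-): stack=[4] mem=[0,0,12,0]
After op 22 (pop): stack=[empty] mem=[0,0,12,0]

Answer: 0 0 12 0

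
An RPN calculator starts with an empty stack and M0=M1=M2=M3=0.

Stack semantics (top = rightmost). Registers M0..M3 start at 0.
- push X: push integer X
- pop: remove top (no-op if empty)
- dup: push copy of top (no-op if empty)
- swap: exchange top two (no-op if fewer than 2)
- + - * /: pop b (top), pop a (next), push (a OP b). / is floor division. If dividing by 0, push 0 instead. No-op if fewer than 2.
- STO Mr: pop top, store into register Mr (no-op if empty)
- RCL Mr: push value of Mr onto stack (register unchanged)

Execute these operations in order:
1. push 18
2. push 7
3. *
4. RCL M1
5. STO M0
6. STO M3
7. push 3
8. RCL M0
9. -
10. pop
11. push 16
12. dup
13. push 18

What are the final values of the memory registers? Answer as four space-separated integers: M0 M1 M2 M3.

Answer: 0 0 0 126

Derivation:
After op 1 (push 18): stack=[18] mem=[0,0,0,0]
After op 2 (push 7): stack=[18,7] mem=[0,0,0,0]
After op 3 (*): stack=[126] mem=[0,0,0,0]
After op 4 (RCL M1): stack=[126,0] mem=[0,0,0,0]
After op 5 (STO M0): stack=[126] mem=[0,0,0,0]
After op 6 (STO M3): stack=[empty] mem=[0,0,0,126]
After op 7 (push 3): stack=[3] mem=[0,0,0,126]
After op 8 (RCL M0): stack=[3,0] mem=[0,0,0,126]
After op 9 (-): stack=[3] mem=[0,0,0,126]
After op 10 (pop): stack=[empty] mem=[0,0,0,126]
After op 11 (push 16): stack=[16] mem=[0,0,0,126]
After op 12 (dup): stack=[16,16] mem=[0,0,0,126]
After op 13 (push 18): stack=[16,16,18] mem=[0,0,0,126]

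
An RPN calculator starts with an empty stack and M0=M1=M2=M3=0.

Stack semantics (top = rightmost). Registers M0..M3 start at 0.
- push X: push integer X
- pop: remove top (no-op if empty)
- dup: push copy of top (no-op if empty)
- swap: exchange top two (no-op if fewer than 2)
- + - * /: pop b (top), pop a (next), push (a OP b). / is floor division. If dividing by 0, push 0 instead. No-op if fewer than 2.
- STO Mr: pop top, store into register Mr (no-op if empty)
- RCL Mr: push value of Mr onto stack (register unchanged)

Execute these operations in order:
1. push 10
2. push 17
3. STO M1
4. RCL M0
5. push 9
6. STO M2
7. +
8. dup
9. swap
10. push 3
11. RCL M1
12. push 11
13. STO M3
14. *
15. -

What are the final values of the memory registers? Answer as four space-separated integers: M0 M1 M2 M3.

After op 1 (push 10): stack=[10] mem=[0,0,0,0]
After op 2 (push 17): stack=[10,17] mem=[0,0,0,0]
After op 3 (STO M1): stack=[10] mem=[0,17,0,0]
After op 4 (RCL M0): stack=[10,0] mem=[0,17,0,0]
After op 5 (push 9): stack=[10,0,9] mem=[0,17,0,0]
After op 6 (STO M2): stack=[10,0] mem=[0,17,9,0]
After op 7 (+): stack=[10] mem=[0,17,9,0]
After op 8 (dup): stack=[10,10] mem=[0,17,9,0]
After op 9 (swap): stack=[10,10] mem=[0,17,9,0]
After op 10 (push 3): stack=[10,10,3] mem=[0,17,9,0]
After op 11 (RCL M1): stack=[10,10,3,17] mem=[0,17,9,0]
After op 12 (push 11): stack=[10,10,3,17,11] mem=[0,17,9,0]
After op 13 (STO M3): stack=[10,10,3,17] mem=[0,17,9,11]
After op 14 (*): stack=[10,10,51] mem=[0,17,9,11]
After op 15 (-): stack=[10,-41] mem=[0,17,9,11]

Answer: 0 17 9 11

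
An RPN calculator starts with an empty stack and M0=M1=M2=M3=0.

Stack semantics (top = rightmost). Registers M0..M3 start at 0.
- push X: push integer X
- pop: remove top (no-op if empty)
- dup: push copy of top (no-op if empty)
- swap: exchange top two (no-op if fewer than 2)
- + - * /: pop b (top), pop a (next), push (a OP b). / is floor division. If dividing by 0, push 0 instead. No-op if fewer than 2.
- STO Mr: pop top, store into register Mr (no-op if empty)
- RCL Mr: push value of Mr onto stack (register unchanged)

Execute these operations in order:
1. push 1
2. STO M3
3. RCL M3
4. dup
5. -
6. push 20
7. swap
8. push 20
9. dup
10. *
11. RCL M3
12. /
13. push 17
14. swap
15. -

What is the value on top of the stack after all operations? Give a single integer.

After op 1 (push 1): stack=[1] mem=[0,0,0,0]
After op 2 (STO M3): stack=[empty] mem=[0,0,0,1]
After op 3 (RCL M3): stack=[1] mem=[0,0,0,1]
After op 4 (dup): stack=[1,1] mem=[0,0,0,1]
After op 5 (-): stack=[0] mem=[0,0,0,1]
After op 6 (push 20): stack=[0,20] mem=[0,0,0,1]
After op 7 (swap): stack=[20,0] mem=[0,0,0,1]
After op 8 (push 20): stack=[20,0,20] mem=[0,0,0,1]
After op 9 (dup): stack=[20,0,20,20] mem=[0,0,0,1]
After op 10 (*): stack=[20,0,400] mem=[0,0,0,1]
After op 11 (RCL M3): stack=[20,0,400,1] mem=[0,0,0,1]
After op 12 (/): stack=[20,0,400] mem=[0,0,0,1]
After op 13 (push 17): stack=[20,0,400,17] mem=[0,0,0,1]
After op 14 (swap): stack=[20,0,17,400] mem=[0,0,0,1]
After op 15 (-): stack=[20,0,-383] mem=[0,0,0,1]

Answer: -383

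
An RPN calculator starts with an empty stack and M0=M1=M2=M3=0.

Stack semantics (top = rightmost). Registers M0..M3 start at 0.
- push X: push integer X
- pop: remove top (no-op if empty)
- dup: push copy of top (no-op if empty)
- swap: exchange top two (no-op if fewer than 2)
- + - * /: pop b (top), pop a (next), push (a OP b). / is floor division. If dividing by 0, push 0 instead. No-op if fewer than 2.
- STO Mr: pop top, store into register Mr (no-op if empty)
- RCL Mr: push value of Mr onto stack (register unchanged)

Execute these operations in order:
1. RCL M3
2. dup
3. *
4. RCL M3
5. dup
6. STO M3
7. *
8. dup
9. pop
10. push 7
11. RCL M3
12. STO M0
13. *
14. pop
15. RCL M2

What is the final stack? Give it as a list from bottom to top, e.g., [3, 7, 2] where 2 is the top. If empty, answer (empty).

Answer: [0]

Derivation:
After op 1 (RCL M3): stack=[0] mem=[0,0,0,0]
After op 2 (dup): stack=[0,0] mem=[0,0,0,0]
After op 3 (*): stack=[0] mem=[0,0,0,0]
After op 4 (RCL M3): stack=[0,0] mem=[0,0,0,0]
After op 5 (dup): stack=[0,0,0] mem=[0,0,0,0]
After op 6 (STO M3): stack=[0,0] mem=[0,0,0,0]
After op 7 (*): stack=[0] mem=[0,0,0,0]
After op 8 (dup): stack=[0,0] mem=[0,0,0,0]
After op 9 (pop): stack=[0] mem=[0,0,0,0]
After op 10 (push 7): stack=[0,7] mem=[0,0,0,0]
After op 11 (RCL M3): stack=[0,7,0] mem=[0,0,0,0]
After op 12 (STO M0): stack=[0,7] mem=[0,0,0,0]
After op 13 (*): stack=[0] mem=[0,0,0,0]
After op 14 (pop): stack=[empty] mem=[0,0,0,0]
After op 15 (RCL M2): stack=[0] mem=[0,0,0,0]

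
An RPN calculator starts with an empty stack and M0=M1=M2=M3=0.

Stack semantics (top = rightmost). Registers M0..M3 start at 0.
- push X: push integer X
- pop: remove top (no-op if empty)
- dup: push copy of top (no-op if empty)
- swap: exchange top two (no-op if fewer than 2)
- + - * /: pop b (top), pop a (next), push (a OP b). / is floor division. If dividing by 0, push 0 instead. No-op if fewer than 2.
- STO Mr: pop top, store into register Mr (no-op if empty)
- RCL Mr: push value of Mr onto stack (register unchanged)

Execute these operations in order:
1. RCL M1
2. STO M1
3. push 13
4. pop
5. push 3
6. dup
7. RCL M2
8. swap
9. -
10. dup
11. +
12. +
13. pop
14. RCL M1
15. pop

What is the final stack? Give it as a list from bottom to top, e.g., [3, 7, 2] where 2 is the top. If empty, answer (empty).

Answer: (empty)

Derivation:
After op 1 (RCL M1): stack=[0] mem=[0,0,0,0]
After op 2 (STO M1): stack=[empty] mem=[0,0,0,0]
After op 3 (push 13): stack=[13] mem=[0,0,0,0]
After op 4 (pop): stack=[empty] mem=[0,0,0,0]
After op 5 (push 3): stack=[3] mem=[0,0,0,0]
After op 6 (dup): stack=[3,3] mem=[0,0,0,0]
After op 7 (RCL M2): stack=[3,3,0] mem=[0,0,0,0]
After op 8 (swap): stack=[3,0,3] mem=[0,0,0,0]
After op 9 (-): stack=[3,-3] mem=[0,0,0,0]
After op 10 (dup): stack=[3,-3,-3] mem=[0,0,0,0]
After op 11 (+): stack=[3,-6] mem=[0,0,0,0]
After op 12 (+): stack=[-3] mem=[0,0,0,0]
After op 13 (pop): stack=[empty] mem=[0,0,0,0]
After op 14 (RCL M1): stack=[0] mem=[0,0,0,0]
After op 15 (pop): stack=[empty] mem=[0,0,0,0]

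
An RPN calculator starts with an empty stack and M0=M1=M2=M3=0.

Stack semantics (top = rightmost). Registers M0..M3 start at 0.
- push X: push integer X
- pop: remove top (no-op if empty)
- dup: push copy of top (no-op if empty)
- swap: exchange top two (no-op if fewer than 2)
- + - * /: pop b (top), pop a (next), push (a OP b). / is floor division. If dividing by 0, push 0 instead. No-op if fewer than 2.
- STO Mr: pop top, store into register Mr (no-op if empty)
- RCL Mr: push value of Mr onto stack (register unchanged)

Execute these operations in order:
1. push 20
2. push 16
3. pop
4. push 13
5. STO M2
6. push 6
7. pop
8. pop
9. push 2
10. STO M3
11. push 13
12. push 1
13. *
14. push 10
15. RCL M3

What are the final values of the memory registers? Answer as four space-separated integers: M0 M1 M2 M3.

Answer: 0 0 13 2

Derivation:
After op 1 (push 20): stack=[20] mem=[0,0,0,0]
After op 2 (push 16): stack=[20,16] mem=[0,0,0,0]
After op 3 (pop): stack=[20] mem=[0,0,0,0]
After op 4 (push 13): stack=[20,13] mem=[0,0,0,0]
After op 5 (STO M2): stack=[20] mem=[0,0,13,0]
After op 6 (push 6): stack=[20,6] mem=[0,0,13,0]
After op 7 (pop): stack=[20] mem=[0,0,13,0]
After op 8 (pop): stack=[empty] mem=[0,0,13,0]
After op 9 (push 2): stack=[2] mem=[0,0,13,0]
After op 10 (STO M3): stack=[empty] mem=[0,0,13,2]
After op 11 (push 13): stack=[13] mem=[0,0,13,2]
After op 12 (push 1): stack=[13,1] mem=[0,0,13,2]
After op 13 (*): stack=[13] mem=[0,0,13,2]
After op 14 (push 10): stack=[13,10] mem=[0,0,13,2]
After op 15 (RCL M3): stack=[13,10,2] mem=[0,0,13,2]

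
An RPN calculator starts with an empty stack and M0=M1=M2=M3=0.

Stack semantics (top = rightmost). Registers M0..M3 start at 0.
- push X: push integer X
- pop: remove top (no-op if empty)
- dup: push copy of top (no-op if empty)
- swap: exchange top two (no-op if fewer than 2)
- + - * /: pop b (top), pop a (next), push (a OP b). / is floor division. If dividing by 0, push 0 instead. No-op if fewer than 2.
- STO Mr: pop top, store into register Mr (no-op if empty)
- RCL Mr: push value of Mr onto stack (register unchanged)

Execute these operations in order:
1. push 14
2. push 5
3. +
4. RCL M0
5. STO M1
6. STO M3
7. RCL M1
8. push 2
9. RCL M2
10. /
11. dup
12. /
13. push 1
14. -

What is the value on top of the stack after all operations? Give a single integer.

Answer: -1

Derivation:
After op 1 (push 14): stack=[14] mem=[0,0,0,0]
After op 2 (push 5): stack=[14,5] mem=[0,0,0,0]
After op 3 (+): stack=[19] mem=[0,0,0,0]
After op 4 (RCL M0): stack=[19,0] mem=[0,0,0,0]
After op 5 (STO M1): stack=[19] mem=[0,0,0,0]
After op 6 (STO M3): stack=[empty] mem=[0,0,0,19]
After op 7 (RCL M1): stack=[0] mem=[0,0,0,19]
After op 8 (push 2): stack=[0,2] mem=[0,0,0,19]
After op 9 (RCL M2): stack=[0,2,0] mem=[0,0,0,19]
After op 10 (/): stack=[0,0] mem=[0,0,0,19]
After op 11 (dup): stack=[0,0,0] mem=[0,0,0,19]
After op 12 (/): stack=[0,0] mem=[0,0,0,19]
After op 13 (push 1): stack=[0,0,1] mem=[0,0,0,19]
After op 14 (-): stack=[0,-1] mem=[0,0,0,19]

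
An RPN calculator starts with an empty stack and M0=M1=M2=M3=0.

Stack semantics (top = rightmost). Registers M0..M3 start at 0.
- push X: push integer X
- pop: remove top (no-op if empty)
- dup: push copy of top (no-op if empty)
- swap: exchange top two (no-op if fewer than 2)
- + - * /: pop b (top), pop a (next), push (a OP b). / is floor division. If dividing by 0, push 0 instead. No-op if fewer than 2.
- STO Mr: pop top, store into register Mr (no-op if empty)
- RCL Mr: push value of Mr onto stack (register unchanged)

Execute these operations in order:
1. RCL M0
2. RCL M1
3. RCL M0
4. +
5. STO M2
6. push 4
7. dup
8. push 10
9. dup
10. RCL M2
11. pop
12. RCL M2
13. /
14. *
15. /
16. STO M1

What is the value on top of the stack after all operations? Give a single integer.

After op 1 (RCL M0): stack=[0] mem=[0,0,0,0]
After op 2 (RCL M1): stack=[0,0] mem=[0,0,0,0]
After op 3 (RCL M0): stack=[0,0,0] mem=[0,0,0,0]
After op 4 (+): stack=[0,0] mem=[0,0,0,0]
After op 5 (STO M2): stack=[0] mem=[0,0,0,0]
After op 6 (push 4): stack=[0,4] mem=[0,0,0,0]
After op 7 (dup): stack=[0,4,4] mem=[0,0,0,0]
After op 8 (push 10): stack=[0,4,4,10] mem=[0,0,0,0]
After op 9 (dup): stack=[0,4,4,10,10] mem=[0,0,0,0]
After op 10 (RCL M2): stack=[0,4,4,10,10,0] mem=[0,0,0,0]
After op 11 (pop): stack=[0,4,4,10,10] mem=[0,0,0,0]
After op 12 (RCL M2): stack=[0,4,4,10,10,0] mem=[0,0,0,0]
After op 13 (/): stack=[0,4,4,10,0] mem=[0,0,0,0]
After op 14 (*): stack=[0,4,4,0] mem=[0,0,0,0]
After op 15 (/): stack=[0,4,0] mem=[0,0,0,0]
After op 16 (STO M1): stack=[0,4] mem=[0,0,0,0]

Answer: 4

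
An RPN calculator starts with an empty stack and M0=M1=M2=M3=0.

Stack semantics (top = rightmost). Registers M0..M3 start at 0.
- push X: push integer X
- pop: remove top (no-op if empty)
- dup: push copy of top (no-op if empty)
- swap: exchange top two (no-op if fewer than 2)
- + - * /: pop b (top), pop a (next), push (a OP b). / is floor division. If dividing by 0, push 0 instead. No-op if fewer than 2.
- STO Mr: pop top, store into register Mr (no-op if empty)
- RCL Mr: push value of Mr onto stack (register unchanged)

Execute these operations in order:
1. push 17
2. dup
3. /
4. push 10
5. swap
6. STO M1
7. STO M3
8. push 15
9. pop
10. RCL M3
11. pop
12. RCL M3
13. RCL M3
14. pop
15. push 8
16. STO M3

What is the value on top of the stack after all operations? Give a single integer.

Answer: 10

Derivation:
After op 1 (push 17): stack=[17] mem=[0,0,0,0]
After op 2 (dup): stack=[17,17] mem=[0,0,0,0]
After op 3 (/): stack=[1] mem=[0,0,0,0]
After op 4 (push 10): stack=[1,10] mem=[0,0,0,0]
After op 5 (swap): stack=[10,1] mem=[0,0,0,0]
After op 6 (STO M1): stack=[10] mem=[0,1,0,0]
After op 7 (STO M3): stack=[empty] mem=[0,1,0,10]
After op 8 (push 15): stack=[15] mem=[0,1,0,10]
After op 9 (pop): stack=[empty] mem=[0,1,0,10]
After op 10 (RCL M3): stack=[10] mem=[0,1,0,10]
After op 11 (pop): stack=[empty] mem=[0,1,0,10]
After op 12 (RCL M3): stack=[10] mem=[0,1,0,10]
After op 13 (RCL M3): stack=[10,10] mem=[0,1,0,10]
After op 14 (pop): stack=[10] mem=[0,1,0,10]
After op 15 (push 8): stack=[10,8] mem=[0,1,0,10]
After op 16 (STO M3): stack=[10] mem=[0,1,0,8]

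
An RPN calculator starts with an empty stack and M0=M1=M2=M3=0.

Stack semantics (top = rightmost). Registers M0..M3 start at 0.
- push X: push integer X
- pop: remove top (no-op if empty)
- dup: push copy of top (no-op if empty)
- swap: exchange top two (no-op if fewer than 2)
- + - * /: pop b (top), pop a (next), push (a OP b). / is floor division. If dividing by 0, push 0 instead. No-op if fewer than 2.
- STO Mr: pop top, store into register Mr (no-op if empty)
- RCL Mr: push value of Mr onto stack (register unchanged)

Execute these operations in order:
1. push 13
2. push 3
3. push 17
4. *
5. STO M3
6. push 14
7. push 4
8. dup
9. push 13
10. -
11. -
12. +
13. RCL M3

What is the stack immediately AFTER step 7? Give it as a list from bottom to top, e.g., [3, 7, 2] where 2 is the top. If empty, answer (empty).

After op 1 (push 13): stack=[13] mem=[0,0,0,0]
After op 2 (push 3): stack=[13,3] mem=[0,0,0,0]
After op 3 (push 17): stack=[13,3,17] mem=[0,0,0,0]
After op 4 (*): stack=[13,51] mem=[0,0,0,0]
After op 5 (STO M3): stack=[13] mem=[0,0,0,51]
After op 6 (push 14): stack=[13,14] mem=[0,0,0,51]
After op 7 (push 4): stack=[13,14,4] mem=[0,0,0,51]

[13, 14, 4]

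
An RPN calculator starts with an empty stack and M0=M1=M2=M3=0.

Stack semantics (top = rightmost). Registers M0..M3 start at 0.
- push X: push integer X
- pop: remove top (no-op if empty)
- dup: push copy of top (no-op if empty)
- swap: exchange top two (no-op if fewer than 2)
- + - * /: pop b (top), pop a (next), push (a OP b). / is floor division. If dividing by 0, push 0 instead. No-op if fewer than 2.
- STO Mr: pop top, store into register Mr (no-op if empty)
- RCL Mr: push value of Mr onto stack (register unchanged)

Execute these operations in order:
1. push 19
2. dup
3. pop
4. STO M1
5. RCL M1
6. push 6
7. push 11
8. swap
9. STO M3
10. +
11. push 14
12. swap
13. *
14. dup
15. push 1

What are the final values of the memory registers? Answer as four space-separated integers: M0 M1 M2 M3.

Answer: 0 19 0 6

Derivation:
After op 1 (push 19): stack=[19] mem=[0,0,0,0]
After op 2 (dup): stack=[19,19] mem=[0,0,0,0]
After op 3 (pop): stack=[19] mem=[0,0,0,0]
After op 4 (STO M1): stack=[empty] mem=[0,19,0,0]
After op 5 (RCL M1): stack=[19] mem=[0,19,0,0]
After op 6 (push 6): stack=[19,6] mem=[0,19,0,0]
After op 7 (push 11): stack=[19,6,11] mem=[0,19,0,0]
After op 8 (swap): stack=[19,11,6] mem=[0,19,0,0]
After op 9 (STO M3): stack=[19,11] mem=[0,19,0,6]
After op 10 (+): stack=[30] mem=[0,19,0,6]
After op 11 (push 14): stack=[30,14] mem=[0,19,0,6]
After op 12 (swap): stack=[14,30] mem=[0,19,0,6]
After op 13 (*): stack=[420] mem=[0,19,0,6]
After op 14 (dup): stack=[420,420] mem=[0,19,0,6]
After op 15 (push 1): stack=[420,420,1] mem=[0,19,0,6]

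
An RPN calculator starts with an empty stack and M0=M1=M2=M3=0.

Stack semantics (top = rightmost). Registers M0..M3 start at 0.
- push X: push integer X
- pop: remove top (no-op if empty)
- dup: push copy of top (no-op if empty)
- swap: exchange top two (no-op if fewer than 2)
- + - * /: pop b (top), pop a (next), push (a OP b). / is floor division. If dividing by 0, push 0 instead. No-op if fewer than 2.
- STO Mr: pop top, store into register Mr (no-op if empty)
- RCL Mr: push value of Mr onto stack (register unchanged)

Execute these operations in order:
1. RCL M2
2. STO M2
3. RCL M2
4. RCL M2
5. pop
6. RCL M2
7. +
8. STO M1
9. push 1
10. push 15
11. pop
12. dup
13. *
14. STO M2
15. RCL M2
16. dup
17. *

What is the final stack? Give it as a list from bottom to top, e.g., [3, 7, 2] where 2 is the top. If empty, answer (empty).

Answer: [1]

Derivation:
After op 1 (RCL M2): stack=[0] mem=[0,0,0,0]
After op 2 (STO M2): stack=[empty] mem=[0,0,0,0]
After op 3 (RCL M2): stack=[0] mem=[0,0,0,0]
After op 4 (RCL M2): stack=[0,0] mem=[0,0,0,0]
After op 5 (pop): stack=[0] mem=[0,0,0,0]
After op 6 (RCL M2): stack=[0,0] mem=[0,0,0,0]
After op 7 (+): stack=[0] mem=[0,0,0,0]
After op 8 (STO M1): stack=[empty] mem=[0,0,0,0]
After op 9 (push 1): stack=[1] mem=[0,0,0,0]
After op 10 (push 15): stack=[1,15] mem=[0,0,0,0]
After op 11 (pop): stack=[1] mem=[0,0,0,0]
After op 12 (dup): stack=[1,1] mem=[0,0,0,0]
After op 13 (*): stack=[1] mem=[0,0,0,0]
After op 14 (STO M2): stack=[empty] mem=[0,0,1,0]
After op 15 (RCL M2): stack=[1] mem=[0,0,1,0]
After op 16 (dup): stack=[1,1] mem=[0,0,1,0]
After op 17 (*): stack=[1] mem=[0,0,1,0]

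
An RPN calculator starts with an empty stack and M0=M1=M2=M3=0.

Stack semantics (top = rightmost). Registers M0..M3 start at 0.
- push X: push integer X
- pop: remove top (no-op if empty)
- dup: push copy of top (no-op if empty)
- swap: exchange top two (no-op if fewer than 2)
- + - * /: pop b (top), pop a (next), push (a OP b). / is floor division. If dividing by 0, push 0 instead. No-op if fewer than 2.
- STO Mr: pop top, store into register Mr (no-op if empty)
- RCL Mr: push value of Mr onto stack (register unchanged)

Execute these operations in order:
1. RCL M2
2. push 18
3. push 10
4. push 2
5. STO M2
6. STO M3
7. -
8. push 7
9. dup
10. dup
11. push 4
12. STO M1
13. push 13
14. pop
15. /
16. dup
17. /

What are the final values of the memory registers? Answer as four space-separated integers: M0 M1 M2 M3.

Answer: 0 4 2 10

Derivation:
After op 1 (RCL M2): stack=[0] mem=[0,0,0,0]
After op 2 (push 18): stack=[0,18] mem=[0,0,0,0]
After op 3 (push 10): stack=[0,18,10] mem=[0,0,0,0]
After op 4 (push 2): stack=[0,18,10,2] mem=[0,0,0,0]
After op 5 (STO M2): stack=[0,18,10] mem=[0,0,2,0]
After op 6 (STO M3): stack=[0,18] mem=[0,0,2,10]
After op 7 (-): stack=[-18] mem=[0,0,2,10]
After op 8 (push 7): stack=[-18,7] mem=[0,0,2,10]
After op 9 (dup): stack=[-18,7,7] mem=[0,0,2,10]
After op 10 (dup): stack=[-18,7,7,7] mem=[0,0,2,10]
After op 11 (push 4): stack=[-18,7,7,7,4] mem=[0,0,2,10]
After op 12 (STO M1): stack=[-18,7,7,7] mem=[0,4,2,10]
After op 13 (push 13): stack=[-18,7,7,7,13] mem=[0,4,2,10]
After op 14 (pop): stack=[-18,7,7,7] mem=[0,4,2,10]
After op 15 (/): stack=[-18,7,1] mem=[0,4,2,10]
After op 16 (dup): stack=[-18,7,1,1] mem=[0,4,2,10]
After op 17 (/): stack=[-18,7,1] mem=[0,4,2,10]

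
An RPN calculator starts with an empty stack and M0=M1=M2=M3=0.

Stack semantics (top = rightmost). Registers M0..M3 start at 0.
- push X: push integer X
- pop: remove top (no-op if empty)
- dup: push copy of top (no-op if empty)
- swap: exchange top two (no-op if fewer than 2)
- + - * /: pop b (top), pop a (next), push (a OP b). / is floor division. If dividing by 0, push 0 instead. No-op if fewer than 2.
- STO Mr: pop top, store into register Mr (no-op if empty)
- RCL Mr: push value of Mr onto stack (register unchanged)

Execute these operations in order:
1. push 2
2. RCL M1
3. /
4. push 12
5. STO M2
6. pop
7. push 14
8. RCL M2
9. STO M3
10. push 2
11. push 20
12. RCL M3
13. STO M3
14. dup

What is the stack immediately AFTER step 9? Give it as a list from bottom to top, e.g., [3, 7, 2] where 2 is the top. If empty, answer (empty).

After op 1 (push 2): stack=[2] mem=[0,0,0,0]
After op 2 (RCL M1): stack=[2,0] mem=[0,0,0,0]
After op 3 (/): stack=[0] mem=[0,0,0,0]
After op 4 (push 12): stack=[0,12] mem=[0,0,0,0]
After op 5 (STO M2): stack=[0] mem=[0,0,12,0]
After op 6 (pop): stack=[empty] mem=[0,0,12,0]
After op 7 (push 14): stack=[14] mem=[0,0,12,0]
After op 8 (RCL M2): stack=[14,12] mem=[0,0,12,0]
After op 9 (STO M3): stack=[14] mem=[0,0,12,12]

[14]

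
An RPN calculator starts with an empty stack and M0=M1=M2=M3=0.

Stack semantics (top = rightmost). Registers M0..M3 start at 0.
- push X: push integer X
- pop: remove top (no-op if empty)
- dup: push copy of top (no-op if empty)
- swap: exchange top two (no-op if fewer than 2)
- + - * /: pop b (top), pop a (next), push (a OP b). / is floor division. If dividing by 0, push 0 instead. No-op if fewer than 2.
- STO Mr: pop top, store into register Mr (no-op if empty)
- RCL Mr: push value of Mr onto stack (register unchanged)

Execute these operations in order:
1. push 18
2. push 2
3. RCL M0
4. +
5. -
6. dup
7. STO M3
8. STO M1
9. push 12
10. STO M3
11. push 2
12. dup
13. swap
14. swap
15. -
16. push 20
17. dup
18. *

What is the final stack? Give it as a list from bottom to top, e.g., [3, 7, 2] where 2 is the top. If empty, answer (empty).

Answer: [0, 400]

Derivation:
After op 1 (push 18): stack=[18] mem=[0,0,0,0]
After op 2 (push 2): stack=[18,2] mem=[0,0,0,0]
After op 3 (RCL M0): stack=[18,2,0] mem=[0,0,0,0]
After op 4 (+): stack=[18,2] mem=[0,0,0,0]
After op 5 (-): stack=[16] mem=[0,0,0,0]
After op 6 (dup): stack=[16,16] mem=[0,0,0,0]
After op 7 (STO M3): stack=[16] mem=[0,0,0,16]
After op 8 (STO M1): stack=[empty] mem=[0,16,0,16]
After op 9 (push 12): stack=[12] mem=[0,16,0,16]
After op 10 (STO M3): stack=[empty] mem=[0,16,0,12]
After op 11 (push 2): stack=[2] mem=[0,16,0,12]
After op 12 (dup): stack=[2,2] mem=[0,16,0,12]
After op 13 (swap): stack=[2,2] mem=[0,16,0,12]
After op 14 (swap): stack=[2,2] mem=[0,16,0,12]
After op 15 (-): stack=[0] mem=[0,16,0,12]
After op 16 (push 20): stack=[0,20] mem=[0,16,0,12]
After op 17 (dup): stack=[0,20,20] mem=[0,16,0,12]
After op 18 (*): stack=[0,400] mem=[0,16,0,12]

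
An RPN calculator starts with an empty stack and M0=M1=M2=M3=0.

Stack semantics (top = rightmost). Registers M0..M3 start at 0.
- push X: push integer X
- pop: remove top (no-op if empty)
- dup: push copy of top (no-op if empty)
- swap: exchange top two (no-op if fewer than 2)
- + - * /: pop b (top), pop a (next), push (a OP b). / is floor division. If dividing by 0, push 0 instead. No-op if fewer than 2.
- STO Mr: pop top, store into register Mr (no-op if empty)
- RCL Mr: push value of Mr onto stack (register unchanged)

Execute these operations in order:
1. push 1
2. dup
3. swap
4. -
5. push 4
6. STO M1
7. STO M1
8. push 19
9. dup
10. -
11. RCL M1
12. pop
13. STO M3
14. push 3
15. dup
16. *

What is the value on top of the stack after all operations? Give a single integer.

After op 1 (push 1): stack=[1] mem=[0,0,0,0]
After op 2 (dup): stack=[1,1] mem=[0,0,0,0]
After op 3 (swap): stack=[1,1] mem=[0,0,0,0]
After op 4 (-): stack=[0] mem=[0,0,0,0]
After op 5 (push 4): stack=[0,4] mem=[0,0,0,0]
After op 6 (STO M1): stack=[0] mem=[0,4,0,0]
After op 7 (STO M1): stack=[empty] mem=[0,0,0,0]
After op 8 (push 19): stack=[19] mem=[0,0,0,0]
After op 9 (dup): stack=[19,19] mem=[0,0,0,0]
After op 10 (-): stack=[0] mem=[0,0,0,0]
After op 11 (RCL M1): stack=[0,0] mem=[0,0,0,0]
After op 12 (pop): stack=[0] mem=[0,0,0,0]
After op 13 (STO M3): stack=[empty] mem=[0,0,0,0]
After op 14 (push 3): stack=[3] mem=[0,0,0,0]
After op 15 (dup): stack=[3,3] mem=[0,0,0,0]
After op 16 (*): stack=[9] mem=[0,0,0,0]

Answer: 9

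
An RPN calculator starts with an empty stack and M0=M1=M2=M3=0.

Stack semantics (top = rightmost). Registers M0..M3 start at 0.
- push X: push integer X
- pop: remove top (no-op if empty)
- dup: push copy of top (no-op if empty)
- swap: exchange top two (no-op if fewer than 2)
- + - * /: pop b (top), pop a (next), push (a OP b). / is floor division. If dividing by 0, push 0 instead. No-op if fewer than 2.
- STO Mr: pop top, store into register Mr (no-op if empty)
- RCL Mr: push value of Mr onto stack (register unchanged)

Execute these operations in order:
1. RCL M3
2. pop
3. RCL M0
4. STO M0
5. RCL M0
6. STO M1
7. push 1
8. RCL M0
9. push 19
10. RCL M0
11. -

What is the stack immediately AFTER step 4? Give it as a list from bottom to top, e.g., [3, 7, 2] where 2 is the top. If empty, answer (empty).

After op 1 (RCL M3): stack=[0] mem=[0,0,0,0]
After op 2 (pop): stack=[empty] mem=[0,0,0,0]
After op 3 (RCL M0): stack=[0] mem=[0,0,0,0]
After op 4 (STO M0): stack=[empty] mem=[0,0,0,0]

(empty)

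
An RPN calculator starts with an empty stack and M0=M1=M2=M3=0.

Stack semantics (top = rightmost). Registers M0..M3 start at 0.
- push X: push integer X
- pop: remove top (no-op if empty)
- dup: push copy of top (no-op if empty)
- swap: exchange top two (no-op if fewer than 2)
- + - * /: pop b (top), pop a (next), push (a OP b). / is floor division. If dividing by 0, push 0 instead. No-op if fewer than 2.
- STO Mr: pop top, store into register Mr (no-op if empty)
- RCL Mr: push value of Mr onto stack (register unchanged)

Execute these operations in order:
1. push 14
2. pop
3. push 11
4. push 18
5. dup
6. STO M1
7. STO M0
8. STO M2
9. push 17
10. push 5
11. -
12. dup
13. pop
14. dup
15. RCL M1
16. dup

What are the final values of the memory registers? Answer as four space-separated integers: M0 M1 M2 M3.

Answer: 18 18 11 0

Derivation:
After op 1 (push 14): stack=[14] mem=[0,0,0,0]
After op 2 (pop): stack=[empty] mem=[0,0,0,0]
After op 3 (push 11): stack=[11] mem=[0,0,0,0]
After op 4 (push 18): stack=[11,18] mem=[0,0,0,0]
After op 5 (dup): stack=[11,18,18] mem=[0,0,0,0]
After op 6 (STO M1): stack=[11,18] mem=[0,18,0,0]
After op 7 (STO M0): stack=[11] mem=[18,18,0,0]
After op 8 (STO M2): stack=[empty] mem=[18,18,11,0]
After op 9 (push 17): stack=[17] mem=[18,18,11,0]
After op 10 (push 5): stack=[17,5] mem=[18,18,11,0]
After op 11 (-): stack=[12] mem=[18,18,11,0]
After op 12 (dup): stack=[12,12] mem=[18,18,11,0]
After op 13 (pop): stack=[12] mem=[18,18,11,0]
After op 14 (dup): stack=[12,12] mem=[18,18,11,0]
After op 15 (RCL M1): stack=[12,12,18] mem=[18,18,11,0]
After op 16 (dup): stack=[12,12,18,18] mem=[18,18,11,0]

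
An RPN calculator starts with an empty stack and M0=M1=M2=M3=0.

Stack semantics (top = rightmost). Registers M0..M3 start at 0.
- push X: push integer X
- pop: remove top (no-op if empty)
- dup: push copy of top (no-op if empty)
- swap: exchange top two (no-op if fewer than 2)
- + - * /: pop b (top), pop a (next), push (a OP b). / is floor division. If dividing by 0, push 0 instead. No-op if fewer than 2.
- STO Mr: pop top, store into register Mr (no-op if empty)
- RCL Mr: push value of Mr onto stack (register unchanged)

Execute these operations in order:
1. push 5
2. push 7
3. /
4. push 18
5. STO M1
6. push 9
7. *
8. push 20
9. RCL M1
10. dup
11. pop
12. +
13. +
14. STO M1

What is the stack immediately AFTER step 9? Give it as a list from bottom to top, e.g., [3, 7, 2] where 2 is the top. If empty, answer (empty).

After op 1 (push 5): stack=[5] mem=[0,0,0,0]
After op 2 (push 7): stack=[5,7] mem=[0,0,0,0]
After op 3 (/): stack=[0] mem=[0,0,0,0]
After op 4 (push 18): stack=[0,18] mem=[0,0,0,0]
After op 5 (STO M1): stack=[0] mem=[0,18,0,0]
After op 6 (push 9): stack=[0,9] mem=[0,18,0,0]
After op 7 (*): stack=[0] mem=[0,18,0,0]
After op 8 (push 20): stack=[0,20] mem=[0,18,0,0]
After op 9 (RCL M1): stack=[0,20,18] mem=[0,18,0,0]

[0, 20, 18]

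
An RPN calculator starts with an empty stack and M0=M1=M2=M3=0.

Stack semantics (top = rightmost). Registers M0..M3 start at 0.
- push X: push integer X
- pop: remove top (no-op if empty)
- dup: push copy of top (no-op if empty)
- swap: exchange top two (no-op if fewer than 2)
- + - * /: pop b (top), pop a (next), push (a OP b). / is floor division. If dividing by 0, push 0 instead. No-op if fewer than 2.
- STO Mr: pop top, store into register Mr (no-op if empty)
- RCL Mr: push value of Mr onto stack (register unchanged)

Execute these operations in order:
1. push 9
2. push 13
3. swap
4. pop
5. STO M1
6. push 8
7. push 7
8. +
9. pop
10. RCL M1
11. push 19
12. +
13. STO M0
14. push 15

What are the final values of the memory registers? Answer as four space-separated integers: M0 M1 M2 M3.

After op 1 (push 9): stack=[9] mem=[0,0,0,0]
After op 2 (push 13): stack=[9,13] mem=[0,0,0,0]
After op 3 (swap): stack=[13,9] mem=[0,0,0,0]
After op 4 (pop): stack=[13] mem=[0,0,0,0]
After op 5 (STO M1): stack=[empty] mem=[0,13,0,0]
After op 6 (push 8): stack=[8] mem=[0,13,0,0]
After op 7 (push 7): stack=[8,7] mem=[0,13,0,0]
After op 8 (+): stack=[15] mem=[0,13,0,0]
After op 9 (pop): stack=[empty] mem=[0,13,0,0]
After op 10 (RCL M1): stack=[13] mem=[0,13,0,0]
After op 11 (push 19): stack=[13,19] mem=[0,13,0,0]
After op 12 (+): stack=[32] mem=[0,13,0,0]
After op 13 (STO M0): stack=[empty] mem=[32,13,0,0]
After op 14 (push 15): stack=[15] mem=[32,13,0,0]

Answer: 32 13 0 0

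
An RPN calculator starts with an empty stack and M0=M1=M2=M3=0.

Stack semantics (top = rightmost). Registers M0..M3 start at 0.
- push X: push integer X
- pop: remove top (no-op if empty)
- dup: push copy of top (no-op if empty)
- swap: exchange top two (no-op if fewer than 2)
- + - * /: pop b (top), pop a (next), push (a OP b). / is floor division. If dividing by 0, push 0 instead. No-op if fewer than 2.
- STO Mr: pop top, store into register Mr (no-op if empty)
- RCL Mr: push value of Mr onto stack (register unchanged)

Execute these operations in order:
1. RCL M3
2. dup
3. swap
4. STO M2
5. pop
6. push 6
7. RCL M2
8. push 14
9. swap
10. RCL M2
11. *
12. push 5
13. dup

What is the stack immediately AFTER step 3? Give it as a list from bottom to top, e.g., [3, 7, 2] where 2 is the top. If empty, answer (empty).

After op 1 (RCL M3): stack=[0] mem=[0,0,0,0]
After op 2 (dup): stack=[0,0] mem=[0,0,0,0]
After op 3 (swap): stack=[0,0] mem=[0,0,0,0]

[0, 0]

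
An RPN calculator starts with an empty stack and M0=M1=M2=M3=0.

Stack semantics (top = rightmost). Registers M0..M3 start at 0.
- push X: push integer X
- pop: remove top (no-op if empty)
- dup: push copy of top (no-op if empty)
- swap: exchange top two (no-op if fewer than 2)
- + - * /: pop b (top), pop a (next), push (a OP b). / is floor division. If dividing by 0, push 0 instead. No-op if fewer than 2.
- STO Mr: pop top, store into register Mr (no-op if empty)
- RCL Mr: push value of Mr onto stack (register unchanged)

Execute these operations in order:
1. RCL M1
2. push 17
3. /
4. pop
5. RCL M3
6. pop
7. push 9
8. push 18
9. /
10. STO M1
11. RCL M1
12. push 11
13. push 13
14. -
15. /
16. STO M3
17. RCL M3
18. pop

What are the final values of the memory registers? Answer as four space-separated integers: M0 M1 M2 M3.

After op 1 (RCL M1): stack=[0] mem=[0,0,0,0]
After op 2 (push 17): stack=[0,17] mem=[0,0,0,0]
After op 3 (/): stack=[0] mem=[0,0,0,0]
After op 4 (pop): stack=[empty] mem=[0,0,0,0]
After op 5 (RCL M3): stack=[0] mem=[0,0,0,0]
After op 6 (pop): stack=[empty] mem=[0,0,0,0]
After op 7 (push 9): stack=[9] mem=[0,0,0,0]
After op 8 (push 18): stack=[9,18] mem=[0,0,0,0]
After op 9 (/): stack=[0] mem=[0,0,0,0]
After op 10 (STO M1): stack=[empty] mem=[0,0,0,0]
After op 11 (RCL M1): stack=[0] mem=[0,0,0,0]
After op 12 (push 11): stack=[0,11] mem=[0,0,0,0]
After op 13 (push 13): stack=[0,11,13] mem=[0,0,0,0]
After op 14 (-): stack=[0,-2] mem=[0,0,0,0]
After op 15 (/): stack=[0] mem=[0,0,0,0]
After op 16 (STO M3): stack=[empty] mem=[0,0,0,0]
After op 17 (RCL M3): stack=[0] mem=[0,0,0,0]
After op 18 (pop): stack=[empty] mem=[0,0,0,0]

Answer: 0 0 0 0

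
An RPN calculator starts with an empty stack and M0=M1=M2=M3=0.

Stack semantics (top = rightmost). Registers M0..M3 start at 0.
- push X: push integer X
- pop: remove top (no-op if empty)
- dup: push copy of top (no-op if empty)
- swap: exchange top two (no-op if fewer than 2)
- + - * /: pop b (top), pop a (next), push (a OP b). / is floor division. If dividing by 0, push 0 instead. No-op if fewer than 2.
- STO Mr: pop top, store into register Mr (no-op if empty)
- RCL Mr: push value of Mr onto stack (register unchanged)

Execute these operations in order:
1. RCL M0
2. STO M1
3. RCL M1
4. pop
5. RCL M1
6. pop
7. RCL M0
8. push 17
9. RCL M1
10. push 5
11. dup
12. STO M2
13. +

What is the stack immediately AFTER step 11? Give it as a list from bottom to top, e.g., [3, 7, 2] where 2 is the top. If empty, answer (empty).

After op 1 (RCL M0): stack=[0] mem=[0,0,0,0]
After op 2 (STO M1): stack=[empty] mem=[0,0,0,0]
After op 3 (RCL M1): stack=[0] mem=[0,0,0,0]
After op 4 (pop): stack=[empty] mem=[0,0,0,0]
After op 5 (RCL M1): stack=[0] mem=[0,0,0,0]
After op 6 (pop): stack=[empty] mem=[0,0,0,0]
After op 7 (RCL M0): stack=[0] mem=[0,0,0,0]
After op 8 (push 17): stack=[0,17] mem=[0,0,0,0]
After op 9 (RCL M1): stack=[0,17,0] mem=[0,0,0,0]
After op 10 (push 5): stack=[0,17,0,5] mem=[0,0,0,0]
After op 11 (dup): stack=[0,17,0,5,5] mem=[0,0,0,0]

[0, 17, 0, 5, 5]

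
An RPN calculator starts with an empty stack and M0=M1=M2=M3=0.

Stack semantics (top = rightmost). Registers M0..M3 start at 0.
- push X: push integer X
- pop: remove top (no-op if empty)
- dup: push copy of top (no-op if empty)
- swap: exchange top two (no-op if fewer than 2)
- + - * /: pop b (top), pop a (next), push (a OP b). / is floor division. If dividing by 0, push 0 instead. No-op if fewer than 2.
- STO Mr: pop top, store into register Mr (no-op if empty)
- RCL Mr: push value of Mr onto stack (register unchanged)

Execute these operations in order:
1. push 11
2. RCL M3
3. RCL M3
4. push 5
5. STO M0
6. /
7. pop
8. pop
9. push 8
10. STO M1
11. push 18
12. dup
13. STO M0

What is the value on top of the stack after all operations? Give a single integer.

After op 1 (push 11): stack=[11] mem=[0,0,0,0]
After op 2 (RCL M3): stack=[11,0] mem=[0,0,0,0]
After op 3 (RCL M3): stack=[11,0,0] mem=[0,0,0,0]
After op 4 (push 5): stack=[11,0,0,5] mem=[0,0,0,0]
After op 5 (STO M0): stack=[11,0,0] mem=[5,0,0,0]
After op 6 (/): stack=[11,0] mem=[5,0,0,0]
After op 7 (pop): stack=[11] mem=[5,0,0,0]
After op 8 (pop): stack=[empty] mem=[5,0,0,0]
After op 9 (push 8): stack=[8] mem=[5,0,0,0]
After op 10 (STO M1): stack=[empty] mem=[5,8,0,0]
After op 11 (push 18): stack=[18] mem=[5,8,0,0]
After op 12 (dup): stack=[18,18] mem=[5,8,0,0]
After op 13 (STO M0): stack=[18] mem=[18,8,0,0]

Answer: 18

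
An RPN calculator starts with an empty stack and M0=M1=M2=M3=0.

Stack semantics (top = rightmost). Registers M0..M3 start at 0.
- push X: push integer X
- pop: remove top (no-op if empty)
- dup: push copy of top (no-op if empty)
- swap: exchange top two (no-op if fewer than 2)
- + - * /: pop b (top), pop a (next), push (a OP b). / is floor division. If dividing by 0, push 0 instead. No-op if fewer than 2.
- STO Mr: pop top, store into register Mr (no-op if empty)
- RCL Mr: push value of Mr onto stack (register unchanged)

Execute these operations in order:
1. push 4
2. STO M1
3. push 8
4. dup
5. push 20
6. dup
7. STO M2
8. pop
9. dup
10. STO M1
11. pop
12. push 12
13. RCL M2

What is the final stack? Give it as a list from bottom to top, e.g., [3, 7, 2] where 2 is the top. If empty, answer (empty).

After op 1 (push 4): stack=[4] mem=[0,0,0,0]
After op 2 (STO M1): stack=[empty] mem=[0,4,0,0]
After op 3 (push 8): stack=[8] mem=[0,4,0,0]
After op 4 (dup): stack=[8,8] mem=[0,4,0,0]
After op 5 (push 20): stack=[8,8,20] mem=[0,4,0,0]
After op 6 (dup): stack=[8,8,20,20] mem=[0,4,0,0]
After op 7 (STO M2): stack=[8,8,20] mem=[0,4,20,0]
After op 8 (pop): stack=[8,8] mem=[0,4,20,0]
After op 9 (dup): stack=[8,8,8] mem=[0,4,20,0]
After op 10 (STO M1): stack=[8,8] mem=[0,8,20,0]
After op 11 (pop): stack=[8] mem=[0,8,20,0]
After op 12 (push 12): stack=[8,12] mem=[0,8,20,0]
After op 13 (RCL M2): stack=[8,12,20] mem=[0,8,20,0]

Answer: [8, 12, 20]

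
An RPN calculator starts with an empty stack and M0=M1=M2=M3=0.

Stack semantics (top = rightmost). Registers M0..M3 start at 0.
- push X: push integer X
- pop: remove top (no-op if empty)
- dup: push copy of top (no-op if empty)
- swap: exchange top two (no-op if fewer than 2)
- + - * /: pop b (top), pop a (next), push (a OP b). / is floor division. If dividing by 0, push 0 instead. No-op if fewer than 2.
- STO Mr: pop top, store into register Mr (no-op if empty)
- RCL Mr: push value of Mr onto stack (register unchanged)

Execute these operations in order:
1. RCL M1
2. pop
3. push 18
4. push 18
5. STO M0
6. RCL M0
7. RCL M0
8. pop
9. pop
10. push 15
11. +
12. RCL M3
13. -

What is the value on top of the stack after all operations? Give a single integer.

Answer: 33

Derivation:
After op 1 (RCL M1): stack=[0] mem=[0,0,0,0]
After op 2 (pop): stack=[empty] mem=[0,0,0,0]
After op 3 (push 18): stack=[18] mem=[0,0,0,0]
After op 4 (push 18): stack=[18,18] mem=[0,0,0,0]
After op 5 (STO M0): stack=[18] mem=[18,0,0,0]
After op 6 (RCL M0): stack=[18,18] mem=[18,0,0,0]
After op 7 (RCL M0): stack=[18,18,18] mem=[18,0,0,0]
After op 8 (pop): stack=[18,18] mem=[18,0,0,0]
After op 9 (pop): stack=[18] mem=[18,0,0,0]
After op 10 (push 15): stack=[18,15] mem=[18,0,0,0]
After op 11 (+): stack=[33] mem=[18,0,0,0]
After op 12 (RCL M3): stack=[33,0] mem=[18,0,0,0]
After op 13 (-): stack=[33] mem=[18,0,0,0]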